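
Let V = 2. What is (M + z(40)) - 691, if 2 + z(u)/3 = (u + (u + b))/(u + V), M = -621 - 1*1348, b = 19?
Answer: -37225/14 ≈ -2658.9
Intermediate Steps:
M = -1969 (M = -621 - 1348 = -1969)
z(u) = -6 + 3*(19 + 2*u)/(2 + u) (z(u) = -6 + 3*((u + (u + 19))/(u + 2)) = -6 + 3*((u + (19 + u))/(2 + u)) = -6 + 3*((19 + 2*u)/(2 + u)) = -6 + 3*(19 + 2*u)/(2 + u))
(M + z(40)) - 691 = (-1969 + 45/(2 + 40)) - 691 = (-1969 + 45/42) - 691 = (-1969 + 45*(1/42)) - 691 = (-1969 + 15/14) - 691 = -27551/14 - 691 = -37225/14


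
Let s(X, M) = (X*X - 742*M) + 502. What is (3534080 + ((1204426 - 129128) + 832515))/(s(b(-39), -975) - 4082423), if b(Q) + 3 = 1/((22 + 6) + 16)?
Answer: -10535504848/6501982695 ≈ -1.6204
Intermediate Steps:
b(Q) = -131/44 (b(Q) = -3 + 1/((22 + 6) + 16) = -3 + 1/(28 + 16) = -3 + 1/44 = -131/44)
s(X, M) = 502 + X² - 742*M (s(X, M) = (X² - 742*M) + 502 = 502 + X² - 742*M)
(3534080 + ((1204426 - 129128) + 832515))/(s(b(-39), -975) - 4082423) = (3534080 + ((1204426 - 129128) + 832515))/((502 + (-131/44)² - 742*(-975)) - 4082423) = (3534080 + (1075298 + 832515))/((502 + 17161/1936 + 723450) - 4082423) = (3534080 + 1907813)/(1401588233/1936 - 4082423) = 5441893/(-6501982695/1936) = 5441893*(-1936/6501982695) = -10535504848/6501982695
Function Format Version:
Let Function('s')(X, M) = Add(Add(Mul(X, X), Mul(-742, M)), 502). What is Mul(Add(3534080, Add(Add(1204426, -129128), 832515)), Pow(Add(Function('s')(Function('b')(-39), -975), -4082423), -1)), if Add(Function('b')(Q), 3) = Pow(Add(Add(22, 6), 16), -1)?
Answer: Rational(-10535504848, 6501982695) ≈ -1.6204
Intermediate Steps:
Function('b')(Q) = Rational(-131, 44) (Function('b')(Q) = Add(-3, Pow(Add(Add(22, 6), 16), -1)) = Add(-3, Pow(Add(28, 16), -1)) = Add(-3, Pow(44, -1)) = Add(-3, Rational(1, 44)) = Rational(-131, 44))
Function('s')(X, M) = Add(502, Pow(X, 2), Mul(-742, M)) (Function('s')(X, M) = Add(Add(Pow(X, 2), Mul(-742, M)), 502) = Add(502, Pow(X, 2), Mul(-742, M)))
Mul(Add(3534080, Add(Add(1204426, -129128), 832515)), Pow(Add(Function('s')(Function('b')(-39), -975), -4082423), -1)) = Mul(Add(3534080, Add(Add(1204426, -129128), 832515)), Pow(Add(Add(502, Pow(Rational(-131, 44), 2), Mul(-742, -975)), -4082423), -1)) = Mul(Add(3534080, Add(1075298, 832515)), Pow(Add(Add(502, Rational(17161, 1936), 723450), -4082423), -1)) = Mul(Add(3534080, 1907813), Pow(Add(Rational(1401588233, 1936), -4082423), -1)) = Mul(5441893, Pow(Rational(-6501982695, 1936), -1)) = Mul(5441893, Rational(-1936, 6501982695)) = Rational(-10535504848, 6501982695)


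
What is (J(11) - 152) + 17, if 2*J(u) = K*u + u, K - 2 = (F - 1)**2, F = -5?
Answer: 159/2 ≈ 79.500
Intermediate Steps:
K = 38 (K = 2 + (-5 - 1)**2 = 2 + (-6)**2 = 2 + 36 = 38)
J(u) = 39*u/2 (J(u) = (38*u + u)/2 = (39*u)/2 = 39*u/2)
(J(11) - 152) + 17 = ((39/2)*11 - 152) + 17 = (429/2 - 152) + 17 = 125/2 + 17 = 159/2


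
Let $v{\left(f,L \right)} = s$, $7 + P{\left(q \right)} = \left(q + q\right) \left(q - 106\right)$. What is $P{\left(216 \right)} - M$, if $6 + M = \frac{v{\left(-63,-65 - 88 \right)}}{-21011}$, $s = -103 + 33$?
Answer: $\frac{998421639}{21011} \approx 47519.0$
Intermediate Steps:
$P{\left(q \right)} = -7 + 2 q \left(-106 + q\right)$ ($P{\left(q \right)} = -7 + \left(q + q\right) \left(q - 106\right) = -7 + 2 q \left(-106 + q\right)$)
$s = -70$
$v{\left(f,L \right)} = -70$
$M = - \frac{125996}{21011}$ ($M = -6 - \frac{70}{-21011} = -6 - - \frac{70}{21011} = -6 + \frac{70}{21011} = - \frac{125996}{21011} \approx -5.9967$)
$P{\left(216 \right)} - M = \left(-7 - 45792 + 2 \cdot 216^{2}\right) - - \frac{125996}{21011} = \left(-7 - 45792 + 2 \cdot 46656\right) + \frac{125996}{21011} = \left(-7 - 45792 + 93312\right) + \frac{125996}{21011} = 47513 + \frac{125996}{21011} = \frac{998421639}{21011}$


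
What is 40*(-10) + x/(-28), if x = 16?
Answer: -2804/7 ≈ -400.57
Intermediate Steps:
40*(-10) + x/(-28) = 40*(-10) + 16/(-28) = -400 + 16*(-1/28) = -400 - 4/7 = -2804/7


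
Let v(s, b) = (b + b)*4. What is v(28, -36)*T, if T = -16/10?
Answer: 2304/5 ≈ 460.80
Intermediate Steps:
v(s, b) = 8*b (v(s, b) = (2*b)*4 = 8*b)
T = -8/5 (T = -16*1/10 = -8/5 ≈ -1.6000)
v(28, -36)*T = (8*(-36))*(-8/5) = -288*(-8/5) = 2304/5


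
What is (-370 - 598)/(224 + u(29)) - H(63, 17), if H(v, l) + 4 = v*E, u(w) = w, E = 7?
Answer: -10139/23 ≈ -440.83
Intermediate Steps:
H(v, l) = -4 + 7*v (H(v, l) = -4 + v*7 = -4 + 7*v)
(-370 - 598)/(224 + u(29)) - H(63, 17) = (-370 - 598)/(224 + 29) - (-4 + 7*63) = -968/253 - (-4 + 441) = -968*1/253 - 1*437 = -88/23 - 437 = -10139/23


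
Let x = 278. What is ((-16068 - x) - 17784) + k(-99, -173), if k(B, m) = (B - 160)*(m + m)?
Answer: 55484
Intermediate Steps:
k(B, m) = 2*m*(-160 + B) (k(B, m) = (-160 + B)*(2*m) = 2*m*(-160 + B))
((-16068 - x) - 17784) + k(-99, -173) = ((-16068 - 1*278) - 17784) + 2*(-173)*(-160 - 99) = ((-16068 - 278) - 17784) + 2*(-173)*(-259) = (-16346 - 17784) + 89614 = -34130 + 89614 = 55484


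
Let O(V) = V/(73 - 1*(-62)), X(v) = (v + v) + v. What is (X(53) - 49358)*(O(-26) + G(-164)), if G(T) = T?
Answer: 1090545034/135 ≈ 8.0781e+6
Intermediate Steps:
X(v) = 3*v (X(v) = 2*v + v = 3*v)
O(V) = V/135 (O(V) = V/(73 + 62) = V/135)
(X(53) - 49358)*(O(-26) + G(-164)) = (3*53 - 49358)*((1/135)*(-26) - 164) = (159 - 49358)*(-26/135 - 164) = -49199*(-22166/135) = 1090545034/135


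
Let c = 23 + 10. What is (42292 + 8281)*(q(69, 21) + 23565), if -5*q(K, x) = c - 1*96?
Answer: 5961949824/5 ≈ 1.1924e+9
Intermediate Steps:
c = 33
q(K, x) = 63/5 (q(K, x) = -(33 - 1*96)/5 = -(33 - 96)/5 = -⅕*(-63) = 63/5)
(42292 + 8281)*(q(69, 21) + 23565) = (42292 + 8281)*(63/5 + 23565) = 50573*(117888/5) = 5961949824/5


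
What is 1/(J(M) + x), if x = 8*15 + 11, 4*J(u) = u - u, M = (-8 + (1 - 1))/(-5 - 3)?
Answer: 1/131 ≈ 0.0076336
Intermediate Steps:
M = 1 (M = (-8 + 0)/(-8) = -8*(-1/8) = 1)
J(u) = 0 (J(u) = (u - u)/4 = (1/4)*0 = 0)
x = 131 (x = 120 + 11 = 131)
1/(J(M) + x) = 1/(0 + 131) = 1/131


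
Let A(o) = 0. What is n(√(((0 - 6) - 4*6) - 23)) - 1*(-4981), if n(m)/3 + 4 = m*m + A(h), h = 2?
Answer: 4810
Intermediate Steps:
n(m) = -12 + 3*m² (n(m) = -12 + 3*(m*m + 0) = -12 + 3*(m² + 0) = -12 + 3*m²)
n(√(((0 - 6) - 4*6) - 23)) - 1*(-4981) = (-12 + 3*(√(((0 - 6) - 4*6) - 23))²) - 1*(-4981) = (-12 + 3*(√((-6 - 24) - 23))²) + 4981 = (-12 + 3*(√(-30 - 23))²) + 4981 = (-12 + 3*(√(-53))²) + 4981 = (-12 + 3*(I*√53)²) + 4981 = (-12 + 3*(-53)) + 4981 = (-12 - 159) + 4981 = -171 + 4981 = 4810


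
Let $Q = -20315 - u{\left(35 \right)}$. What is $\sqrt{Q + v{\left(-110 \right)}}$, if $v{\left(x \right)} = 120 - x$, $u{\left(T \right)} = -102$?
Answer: $i \sqrt{19983} \approx 141.36 i$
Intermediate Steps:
$Q = -20213$ ($Q = -20315 - -102 = -20315 + 102 = -20213$)
$\sqrt{Q + v{\left(-110 \right)}} = \sqrt{-20213 + \left(120 - -110\right)} = \sqrt{-20213 + \left(120 + 110\right)} = \sqrt{-20213 + 230} = \sqrt{-19983} = i \sqrt{19983}$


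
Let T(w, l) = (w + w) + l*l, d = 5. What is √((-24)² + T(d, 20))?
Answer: √986 ≈ 31.401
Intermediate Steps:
T(w, l) = l² + 2*w (T(w, l) = 2*w + l² = l² + 2*w)
√((-24)² + T(d, 20)) = √((-24)² + (20² + 2*5)) = √(576 + (400 + 10)) = √(576 + 410) = √986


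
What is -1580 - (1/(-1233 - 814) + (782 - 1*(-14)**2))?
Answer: -4433801/2047 ≈ -2166.0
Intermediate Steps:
-1580 - (1/(-1233 - 814) + (782 - 1*(-14)**2)) = -1580 - (1/(-2047) + (782 - 1*196)) = -1580 - (-1/2047 + (782 - 196)) = -1580 - (-1/2047 + 586) = -1580 - 1*1199541/2047 = -1580 - 1199541/2047 = -4433801/2047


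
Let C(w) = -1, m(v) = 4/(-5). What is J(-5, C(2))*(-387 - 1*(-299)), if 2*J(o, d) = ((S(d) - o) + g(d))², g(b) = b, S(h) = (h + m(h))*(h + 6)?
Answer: -1100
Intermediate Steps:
m(v) = -⅘ (m(v) = 4*(-⅕) = -⅘)
S(h) = (6 + h)*(-⅘ + h) (S(h) = (h - ⅘)*(h + 6) = (-⅘ + h)*(6 + h) = (6 + h)*(-⅘ + h))
J(o, d) = (-24/5 + d² - o + 31*d/5)²/2 (J(o, d) = (((-24/5 + d² + 26*d/5) - o) + d)²/2 = ((-24/5 + d² - o + 26*d/5) + d)²/2 = (-24/5 + d² - o + 31*d/5)²/2)
J(-5, C(2))*(-387 - 1*(-299)) = ((-24 - 5*(-5) + 5*(-1)² + 31*(-1))²/50)*(-387 - 1*(-299)) = ((-24 + 25 + 5*1 - 31)²/50)*(-387 + 299) = ((-24 + 25 + 5 - 31)²/50)*(-88) = ((1/50)*(-25)²)*(-88) = ((1/50)*625)*(-88) = (25/2)*(-88) = -1100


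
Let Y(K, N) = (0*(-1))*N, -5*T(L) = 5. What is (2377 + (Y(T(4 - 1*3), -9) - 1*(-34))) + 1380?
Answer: 3791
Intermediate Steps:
T(L) = -1 (T(L) = -⅕*5 = -1)
Y(K, N) = 0 (Y(K, N) = 0*N = 0)
(2377 + (Y(T(4 - 1*3), -9) - 1*(-34))) + 1380 = (2377 + (0 - 1*(-34))) + 1380 = (2377 + (0 + 34)) + 1380 = (2377 + 34) + 1380 = 2411 + 1380 = 3791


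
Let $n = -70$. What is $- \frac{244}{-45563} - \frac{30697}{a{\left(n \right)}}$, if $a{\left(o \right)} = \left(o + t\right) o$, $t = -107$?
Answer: $- \frac{199374893}{80646510} \approx -2.4722$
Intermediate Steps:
$a{\left(o \right)} = o \left(-107 + o\right)$ ($a{\left(o \right)} = \left(o - 107\right) o = \left(-107 + o\right) o = o \left(-107 + o\right)$)
$- \frac{244}{-45563} - \frac{30697}{a{\left(n \right)}} = - \frac{244}{-45563} - \frac{30697}{\left(-70\right) \left(-107 - 70\right)} = \left(-244\right) \left(- \frac{1}{45563}\right) - \frac{30697}{\left(-70\right) \left(-177\right)} = \frac{244}{45563} - \frac{30697}{12390} = - \frac{199374893}{80646510}$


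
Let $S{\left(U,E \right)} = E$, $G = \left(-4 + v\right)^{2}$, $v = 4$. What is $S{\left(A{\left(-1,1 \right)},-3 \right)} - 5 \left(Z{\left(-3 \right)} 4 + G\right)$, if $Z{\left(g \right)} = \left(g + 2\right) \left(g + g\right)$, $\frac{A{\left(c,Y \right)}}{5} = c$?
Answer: $-123$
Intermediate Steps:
$A{\left(c,Y \right)} = 5 c$
$G = 0$ ($G = \left(-4 + 4\right)^{2} = 0^{2} = 0$)
$Z{\left(g \right)} = 2 g \left(2 + g\right)$ ($Z{\left(g \right)} = \left(2 + g\right) 2 g = 2 g \left(2 + g\right)$)
$S{\left(A{\left(-1,1 \right)},-3 \right)} - 5 \left(Z{\left(-3 \right)} 4 + G\right) = -3 - 5 \left(2 \left(-3\right) \left(2 - 3\right) 4 + 0\right) = -3 - 5 \left(2 \left(-3\right) \left(-1\right) 4 + 0\right) = -3 - 5 \left(6 \cdot 4 + 0\right) = -3 - 5 \left(24 + 0\right) = -3 - 120 = -123$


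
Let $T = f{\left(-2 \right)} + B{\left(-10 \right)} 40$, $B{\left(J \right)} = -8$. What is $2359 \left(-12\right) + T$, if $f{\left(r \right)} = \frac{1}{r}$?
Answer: $- \frac{57257}{2} \approx -28629.0$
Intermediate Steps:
$T = - \frac{641}{2}$ ($T = \frac{1}{-2} - 320 = - \frac{1}{2} - 320 = - \frac{641}{2} \approx -320.5$)
$2359 \left(-12\right) + T = 2359 \left(-12\right) - \frac{641}{2} = -28308 - \frac{641}{2} = - \frac{57257}{2}$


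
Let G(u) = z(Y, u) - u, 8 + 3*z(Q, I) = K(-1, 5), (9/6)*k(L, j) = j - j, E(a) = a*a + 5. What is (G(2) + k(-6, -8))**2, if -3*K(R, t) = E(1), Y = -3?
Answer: 256/9 ≈ 28.444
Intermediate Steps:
E(a) = 5 + a**2 (E(a) = a**2 + 5 = 5 + a**2)
k(L, j) = 0 (k(L, j) = 2*(j - j)/3 = (2/3)*0 = 0)
K(R, t) = -2 (K(R, t) = -(5 + 1**2)/3 = -(5 + 1)/3 = -1/3*6 = -2)
z(Q, I) = -10/3 (z(Q, I) = -8/3 + (1/3)*(-2) = -8/3 - 2/3 = -10/3)
G(u) = -10/3 - u
(G(2) + k(-6, -8))**2 = ((-10/3 - 1*2) + 0)**2 = ((-10/3 - 2) + 0)**2 = (-16/3 + 0)**2 = (-16/3)**2 = 256/9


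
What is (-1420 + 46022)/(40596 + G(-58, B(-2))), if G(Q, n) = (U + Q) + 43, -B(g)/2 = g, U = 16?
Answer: 44602/40597 ≈ 1.0987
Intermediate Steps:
B(g) = -2*g
G(Q, n) = 59 + Q (G(Q, n) = (16 + Q) + 43 = 59 + Q)
(-1420 + 46022)/(40596 + G(-58, B(-2))) = (-1420 + 46022)/(40596 + (59 - 58)) = 44602/(40596 + 1) = 44602/40597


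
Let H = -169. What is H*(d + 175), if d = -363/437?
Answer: -12862928/437 ≈ -29435.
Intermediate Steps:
d = -363/437 (d = -363*1/437 = -363/437 ≈ -0.83066)
H*(d + 175) = -169*(-363/437 + 175) = -169*76112/437 = -12862928/437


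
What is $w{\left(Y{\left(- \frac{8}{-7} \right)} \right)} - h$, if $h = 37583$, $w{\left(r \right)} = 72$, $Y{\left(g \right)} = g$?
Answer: $-37511$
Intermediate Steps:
$w{\left(Y{\left(- \frac{8}{-7} \right)} \right)} - h = 72 - 37583 = -37511$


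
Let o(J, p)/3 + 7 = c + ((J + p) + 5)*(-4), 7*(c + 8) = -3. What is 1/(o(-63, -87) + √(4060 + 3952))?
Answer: 20748/35043037 - 49*√2003/70086074 ≈ 0.00056078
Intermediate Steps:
c = -59/7 (c = -8 + (⅐)*(-3) = -8 - 3/7 = -59/7 ≈ -8.4286)
o(J, p) = -744/7 - 12*J - 12*p (o(J, p) = -21 + 3*(-59/7 + ((J + p) + 5)*(-4)) = -21 + 3*(-59/7 + (5 + J + p)*(-4)) = -21 + 3*(-59/7 + (-20 - 4*J - 4*p)) = -21 + 3*(-199/7 - 4*J - 4*p) = -21 + (-597/7 - 12*J - 12*p) = -744/7 - 12*J - 12*p)
1/(o(-63, -87) + √(4060 + 3952)) = 1/((-744/7 - 12*(-63) - 12*(-87)) + √(4060 + 3952)) = 1/((-744/7 + 756 + 1044) + √8012) = 1/(11856/7 + 2*√2003)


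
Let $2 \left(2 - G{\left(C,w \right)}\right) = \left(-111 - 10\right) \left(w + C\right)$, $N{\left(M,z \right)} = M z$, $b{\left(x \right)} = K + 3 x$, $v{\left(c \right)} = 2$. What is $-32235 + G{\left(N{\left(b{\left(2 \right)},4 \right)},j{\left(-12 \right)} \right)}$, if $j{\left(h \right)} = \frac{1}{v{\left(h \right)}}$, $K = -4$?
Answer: $- \frac{126875}{4} \approx -31719.0$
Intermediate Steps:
$b{\left(x \right)} = -4 + 3 x$
$j{\left(h \right)} = \frac{1}{2}$
$G{\left(C,w \right)} = 2 + \frac{121 C}{2} + \frac{121 w}{2}$ ($G{\left(C,w \right)} = 2 - \frac{\left(-111 - 10\right) \left(w + C\right)}{2} = 2 - \frac{\left(-121\right) \left(C + w\right)}{2} = 2 - \frac{- 121 C - 121 w}{2} = 2 + \left(\frac{121 C}{2} + \frac{121 w}{2}\right) = 2 + \frac{121 C}{2} + \frac{121 w}{2}$)
$-32235 + G{\left(N{\left(b{\left(2 \right)},4 \right)},j{\left(-12 \right)} \right)} = -32235 + \left(2 + \frac{121 \left(-4 + 3 \cdot 2\right) 4}{2} + \frac{121}{2} \cdot \frac{1}{2}\right) = -32235 + \left(2 + \frac{121 \left(-4 + 6\right) 4}{2} + \frac{121}{4}\right) = -32235 + \left(2 + \frac{121 \cdot 2 \cdot 4}{2} + \frac{121}{4}\right) = -32235 + \left(2 + \frac{121}{2} \cdot 8 + \frac{121}{4}\right) = -32235 + \left(2 + 484 + \frac{121}{4}\right) = -32235 + \frac{2065}{4} = - \frac{126875}{4}$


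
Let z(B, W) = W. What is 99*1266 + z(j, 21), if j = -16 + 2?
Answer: 125355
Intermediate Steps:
j = -14
99*1266 + z(j, 21) = 99*1266 + 21 = 125334 + 21 = 125355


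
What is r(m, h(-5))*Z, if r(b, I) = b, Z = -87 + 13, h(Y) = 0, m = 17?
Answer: -1258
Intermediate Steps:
Z = -74
r(m, h(-5))*Z = 17*(-74) = -1258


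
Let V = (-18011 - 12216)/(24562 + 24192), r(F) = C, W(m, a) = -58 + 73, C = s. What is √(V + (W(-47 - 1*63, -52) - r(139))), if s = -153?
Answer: √397854335530/48754 ≈ 12.938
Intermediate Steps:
C = -153
W(m, a) = 15
r(F) = -153
V = -30227/48754 ≈ -0.61999
√(V + (W(-47 - 1*63, -52) - r(139))) = √(-30227/48754 + (15 - 1*(-153))) = √(-30227/48754 + (15 + 153)) = √(-30227/48754 + 168) = √(8160445/48754) = √397854335530/48754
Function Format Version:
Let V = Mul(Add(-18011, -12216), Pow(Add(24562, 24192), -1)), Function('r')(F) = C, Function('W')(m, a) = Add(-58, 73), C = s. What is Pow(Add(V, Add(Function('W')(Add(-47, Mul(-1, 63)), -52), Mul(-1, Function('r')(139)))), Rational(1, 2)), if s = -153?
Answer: Mul(Rational(1, 48754), Pow(397854335530, Rational(1, 2))) ≈ 12.938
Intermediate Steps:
C = -153
Function('W')(m, a) = 15
Function('r')(F) = -153
V = Rational(-30227, 48754) (V = Mul(-30227, Pow(48754, -1)) = Mul(-30227, Rational(1, 48754)) = Rational(-30227, 48754) ≈ -0.61999)
Pow(Add(V, Add(Function('W')(Add(-47, Mul(-1, 63)), -52), Mul(-1, Function('r')(139)))), Rational(1, 2)) = Pow(Add(Rational(-30227, 48754), Add(15, Mul(-1, -153))), Rational(1, 2)) = Pow(Add(Rational(-30227, 48754), Add(15, 153)), Rational(1, 2)) = Pow(Add(Rational(-30227, 48754), 168), Rational(1, 2)) = Pow(Rational(8160445, 48754), Rational(1, 2)) = Mul(Rational(1, 48754), Pow(397854335530, Rational(1, 2)))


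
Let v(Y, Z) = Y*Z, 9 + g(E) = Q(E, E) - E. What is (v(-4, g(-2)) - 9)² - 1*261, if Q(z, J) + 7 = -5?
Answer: 4228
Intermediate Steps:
Q(z, J) = -12 (Q(z, J) = -7 - 5 = -12)
g(E) = -21 - E (g(E) = -9 + (-12 - E) = -21 - E)
(v(-4, g(-2)) - 9)² - 1*261 = (-4*(-21 - 1*(-2)) - 9)² - 1*261 = (-4*(-21 + 2) - 9)² - 261 = (-4*(-19) - 9)² - 261 = (76 - 9)² - 261 = 67² - 261 = 4489 - 261 = 4228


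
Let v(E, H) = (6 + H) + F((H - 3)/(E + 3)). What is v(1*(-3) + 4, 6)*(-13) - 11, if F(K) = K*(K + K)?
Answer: -1453/8 ≈ -181.63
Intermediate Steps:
F(K) = 2*K**2 (F(K) = K*(2*K) = 2*K**2)
v(E, H) = 6 + H + 2*(-3 + H)**2/(3 + E)**2 (v(E, H) = (6 + H) + 2*((H - 3)/(E + 3))**2 = (6 + H) + 2*((-3 + H)/(3 + E))**2 = (6 + H) + 2*((-3 + H)**2/(3 + E)**2) = (6 + H) + 2*(-3 + H)**2/(3 + E)**2 = 6 + H + 2*(-3 + H)**2/(3 + E)**2)
v(1*(-3) + 4, 6)*(-13) - 11 = (6 + 6 + 2*(-3 + 6)**2/(3 + (1*(-3) + 4))**2)*(-13) - 11 = (6 + 6 + 2*3**2/(3 + (-3 + 4))**2)*(-13) - 11 = (6 + 6 + 2*9/(3 + 1)**2)*(-13) - 11 = (6 + 6 + 2*9/4**2)*(-13) - 11 = (6 + 6 + 2*9*(1/16))*(-13) - 11 = (6 + 6 + 9/8)*(-13) - 11 = (105/8)*(-13) - 11 = -1365/8 - 11 = -1453/8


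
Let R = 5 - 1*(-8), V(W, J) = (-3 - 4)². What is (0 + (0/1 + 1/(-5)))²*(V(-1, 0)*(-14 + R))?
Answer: -49/25 ≈ -1.9600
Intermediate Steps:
V(W, J) = 49 (V(W, J) = (-7)² = 49)
R = 13 (R = 5 + 8 = 13)
(0 + (0/1 + 1/(-5)))²*(V(-1, 0)*(-14 + R)) = (0 + (0/1 + 1/(-5)))²*(49*(-14 + 13)) = (0 + (0*1 + 1*(-⅕)))²*(49*(-1)) = (0 + (0 - ⅕))²*(-49) = (0 - ⅕)²*(-49) = (-⅕)²*(-49) = (1/25)*(-49) = -49/25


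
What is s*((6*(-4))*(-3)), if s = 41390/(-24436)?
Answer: -745020/6109 ≈ -121.95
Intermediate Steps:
s = -20695/12218 (s = 41390*(-1/24436) = -20695/12218 ≈ -1.6938)
s*((6*(-4))*(-3)) = -20695*6*(-4)*(-3)/12218 = -(-248340)*(-3)/6109 = -20695/12218*72 = -745020/6109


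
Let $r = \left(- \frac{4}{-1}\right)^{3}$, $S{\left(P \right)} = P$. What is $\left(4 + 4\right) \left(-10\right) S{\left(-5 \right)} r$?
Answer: $25600$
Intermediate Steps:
$r = 64$ ($r = \left(\left(-4\right) \left(-1\right)\right)^{3} = 4^{3} = 64$)
$\left(4 + 4\right) \left(-10\right) S{\left(-5 \right)} r = \left(4 + 4\right) \left(-10\right) \left(\left(-5\right) 64\right) = 8 \left(-10\right) \left(-320\right) = \left(-80\right) \left(-320\right) = 25600$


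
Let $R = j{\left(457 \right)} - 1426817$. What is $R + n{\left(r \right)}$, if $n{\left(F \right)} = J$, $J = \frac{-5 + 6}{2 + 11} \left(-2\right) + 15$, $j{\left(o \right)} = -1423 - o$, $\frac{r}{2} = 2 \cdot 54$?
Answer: $- \frac{18572868}{13} \approx -1.4287 \cdot 10^{6}$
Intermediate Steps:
$r = 216$ ($r = 2 \cdot 2 \cdot 54 = 2 \cdot 108 = 216$)
$J = \frac{193}{13}$ ($J = 1 \cdot \frac{1}{13} \left(-2\right) + 15 = \frac{1}{13} \left(-2\right) + 15 = - \frac{2}{13} + 15 = \frac{193}{13} \approx 14.846$)
$R = -1428697$ ($R = \left(-1423 - 457\right) - 1426817 = -1880 - 1426817 = -1428697$)
$n{\left(F \right)} = \frac{193}{13}$
$R + n{\left(r \right)} = -1428697 + \frac{193}{13} = - \frac{18572868}{13}$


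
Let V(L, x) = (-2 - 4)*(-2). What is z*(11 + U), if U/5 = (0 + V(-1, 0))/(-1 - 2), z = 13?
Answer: -117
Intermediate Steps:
V(L, x) = 12 (V(L, x) = -6*(-2) = 12)
U = -20 (U = 5*((0 + 12)/(-1 - 2)) = 5*(12/(-3)) = 5*(12*(-⅓)) = 5*(-4) = -20)
z*(11 + U) = 13*(11 - 20) = 13*(-9) = -117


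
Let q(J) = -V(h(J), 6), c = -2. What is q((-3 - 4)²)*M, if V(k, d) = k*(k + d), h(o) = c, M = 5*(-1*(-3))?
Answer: 120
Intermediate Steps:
M = 15 (M = 5*3 = 15)
h(o) = -2
V(k, d) = k*(d + k)
q(J) = 8 (q(J) = -(-2)*(6 - 2) = -(-2)*4 = -1*(-8) = 8)
q((-3 - 4)²)*M = 8*15 = 120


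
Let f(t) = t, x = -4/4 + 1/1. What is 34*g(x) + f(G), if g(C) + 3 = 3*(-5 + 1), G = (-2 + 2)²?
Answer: -510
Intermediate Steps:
x = 0 (x = -4*¼ + 1*1 = -1 + 1 = 0)
G = 0 (G = 0² = 0)
g(C) = -15 (g(C) = -3 + 3*(-5 + 1) = -3 + 3*(-4) = -3 - 12 = -15)
34*g(x) + f(G) = 34*(-15) + 0 = -510 + 0 = -510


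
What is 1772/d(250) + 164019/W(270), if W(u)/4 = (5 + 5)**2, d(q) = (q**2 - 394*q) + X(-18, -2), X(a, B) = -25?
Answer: 236323027/576400 ≈ 410.00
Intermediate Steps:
d(q) = -25 + q**2 - 394*q (d(q) = (q**2 - 394*q) - 25 = -25 + q**2 - 394*q)
W(u) = 400 (W(u) = 4*(5 + 5)**2 = 4*10**2 = 4*100 = 400)
1772/d(250) + 164019/W(270) = 1772/(-25 + 250**2 - 394*250) + 164019/400 = 1772/(-25 + 62500 - 98500) + 164019*(1/400) = 1772/(-36025) + 164019/400 = 1772*(-1/36025) + 164019/400 = -1772/36025 + 164019/400 = 236323027/576400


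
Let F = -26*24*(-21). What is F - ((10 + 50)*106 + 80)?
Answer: 6664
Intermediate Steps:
F = 13104 (F = -624*(-21) = 13104)
F - ((10 + 50)*106 + 80) = 13104 - ((10 + 50)*106 + 80) = 13104 - (60*106 + 80) = 13104 - (6360 + 80) = 13104 - 1*6440 = 13104 - 6440 = 6664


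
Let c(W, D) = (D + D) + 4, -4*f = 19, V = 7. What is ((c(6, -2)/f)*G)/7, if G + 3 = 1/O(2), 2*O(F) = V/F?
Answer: 0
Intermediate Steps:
f = -19/4 (f = -1/4*19 = -19/4 ≈ -4.7500)
c(W, D) = 4 + 2*D (c(W, D) = 2*D + 4 = 4 + 2*D)
O(F) = 7/(2*F) (O(F) = (7/F)/2 = 7/(2*F))
G = -17/7 (G = -3 + 1/((7/2)/2) = -3 + 1/((7/2)*(1/2)) = -3 + 1/(7/4) = -3 + 4/7 = -17/7 ≈ -2.4286)
((c(6, -2)/f)*G)/7 = (((4 + 2*(-2))/(-19/4))*(-17/7))/7 = (((4 - 4)*(-4/19))*(-17/7))*(1/7) = ((0*(-4/19))*(-17/7))*(1/7) = (0*(-17/7))*(1/7) = 0*(1/7) = 0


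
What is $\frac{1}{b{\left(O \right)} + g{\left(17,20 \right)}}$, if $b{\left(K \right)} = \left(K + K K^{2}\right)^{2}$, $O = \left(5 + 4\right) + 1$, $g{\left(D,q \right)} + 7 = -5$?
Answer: $\frac{1}{1020088} \approx 9.8031 \cdot 10^{-7}$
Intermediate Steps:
$g{\left(D,q \right)} = -12$ ($g{\left(D,q \right)} = -7 - 5 = -12$)
$O = 10$ ($O = 9 + 1 = 10$)
$b{\left(K \right)} = \left(K + K^{3}\right)^{2}$
$\frac{1}{b{\left(O \right)} + g{\left(17,20 \right)}} = \frac{1}{10^{2} \left(1 + 10^{2}\right)^{2} - 12} = \frac{1}{100 \left(1 + 100\right)^{2} - 12} = \frac{1}{100 \cdot 101^{2} - 12} = \frac{1}{100 \cdot 10201 - 12} = \frac{1}{1020100 - 12} = \frac{1}{1020088}$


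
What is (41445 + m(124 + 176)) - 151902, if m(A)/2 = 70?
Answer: -110317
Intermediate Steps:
m(A) = 140 (m(A) = 2*70 = 140)
(41445 + m(124 + 176)) - 151902 = (41445 + 140) - 151902 = 41585 - 151902 = -110317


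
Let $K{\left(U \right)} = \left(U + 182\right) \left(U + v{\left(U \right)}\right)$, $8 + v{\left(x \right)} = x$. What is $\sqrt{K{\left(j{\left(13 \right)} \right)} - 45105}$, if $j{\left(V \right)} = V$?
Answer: $i \sqrt{41595} \approx 203.95 i$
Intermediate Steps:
$v{\left(x \right)} = -8 + x$
$K{\left(U \right)} = \left(-8 + 2 U\right) \left(182 + U\right)$ ($K{\left(U \right)} = \left(U + 182\right) \left(U + \left(-8 + U\right)\right) = \left(182 + U\right) \left(-8 + 2 U\right) = \left(-8 + 2 U\right) \left(182 + U\right)$)
$\sqrt{K{\left(j{\left(13 \right)} \right)} - 45105} = \sqrt{\left(-1456 + 2 \cdot 13^{2} + 356 \cdot 13\right) - 45105} = \sqrt{\left(-1456 + 2 \cdot 169 + 4628\right) - 45105} = \sqrt{\left(-1456 + 338 + 4628\right) - 45105} = \sqrt{3510 - 45105} = \sqrt{-41595} = i \sqrt{41595}$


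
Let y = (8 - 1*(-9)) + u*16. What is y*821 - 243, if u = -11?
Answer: -130782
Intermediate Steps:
y = -159 (y = (8 - 1*(-9)) - 11*16 = (8 + 9) - 176 = 17 - 176 = -159)
y*821 - 243 = -159*821 - 243 = -130539 - 243 = -130782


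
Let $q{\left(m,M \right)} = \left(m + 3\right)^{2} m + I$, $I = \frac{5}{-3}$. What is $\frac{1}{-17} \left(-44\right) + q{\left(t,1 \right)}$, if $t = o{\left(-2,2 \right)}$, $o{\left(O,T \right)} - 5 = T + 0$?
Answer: $\frac{35747}{51} \approx 700.92$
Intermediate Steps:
$o{\left(O,T \right)} = 5 + T$ ($o{\left(O,T \right)} = 5 + \left(T + 0\right) = 5 + T$)
$t = 7$ ($t = 5 + 2 = 7$)
$I = - \frac{5}{3}$ ($I = 5 \left(- \frac{1}{3}\right) = - \frac{5}{3} \approx -1.6667$)
$q{\left(m,M \right)} = - \frac{5}{3} + m \left(3 + m\right)^{2}$ ($q{\left(m,M \right)} = \left(m + 3\right)^{2} m - \frac{5}{3} = \left(3 + m\right)^{2} m - \frac{5}{3} = m \left(3 + m\right)^{2} - \frac{5}{3} = - \frac{5}{3} + m \left(3 + m\right)^{2}$)
$\frac{1}{-17} \left(-44\right) + q{\left(t,1 \right)} = \frac{1}{-17} \left(-44\right) - \left(\frac{5}{3} - 7 \left(3 + 7\right)^{2}\right) = \left(- \frac{1}{17}\right) \left(-44\right) - \left(\frac{5}{3} - 7 \cdot 10^{2}\right) = \frac{44}{17} + \left(- \frac{5}{3} + 7 \cdot 100\right) = \frac{44}{17} + \left(- \frac{5}{3} + 700\right) = \frac{44}{17} + \frac{2095}{3} = \frac{35747}{51}$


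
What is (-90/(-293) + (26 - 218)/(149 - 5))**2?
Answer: 813604/772641 ≈ 1.0530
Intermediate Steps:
(-90/(-293) + (26 - 218)/(149 - 5))**2 = (-90*(-1/293) - 192/144)**2 = (90/293 - 192*1/144)**2 = (90/293 - 4/3)**2 = (-902/879)**2 = 813604/772641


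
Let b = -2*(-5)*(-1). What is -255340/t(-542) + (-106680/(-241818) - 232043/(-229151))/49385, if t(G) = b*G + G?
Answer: -8318495070860914457/158916118804420185 ≈ -52.345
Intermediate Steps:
b = -10 (b = 10*(-1) = -10)
t(G) = -9*G (t(G) = -10*G + G = -9*G)
-255340/t(-542) + (-106680/(-241818) - 232043/(-229151))/49385 = -255340/((-9*(-542))) + (-106680/(-241818) - 232043/(-229151))/49385 = -255340/4878 + (-106680*(-1/241818) - 232043*(-1/229151))*(1/49385) = -255340*1/4878 + (17780/40303 + 232043/229151)*(1/49385) = -127670/2439 + (13426333809/9235472753)*(1/49385) = -127670/2439 + 1918047687/65156260272415 = -8318495070860914457/158916118804420185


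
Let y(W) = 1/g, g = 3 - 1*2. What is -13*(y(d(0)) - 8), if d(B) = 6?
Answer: 91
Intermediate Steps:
g = 1 (g = 3 - 2 = 1)
y(W) = 1 (y(W) = 1/1 = 1)
-13*(y(d(0)) - 8) = -13*(1 - 8) = -13*(-7) = 91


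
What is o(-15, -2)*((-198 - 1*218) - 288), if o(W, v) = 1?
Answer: -704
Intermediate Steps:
o(-15, -2)*((-198 - 1*218) - 288) = 1*((-198 - 1*218) - 288) = 1*((-198 - 218) - 288) = 1*(-416 - 288) = 1*(-704) = -704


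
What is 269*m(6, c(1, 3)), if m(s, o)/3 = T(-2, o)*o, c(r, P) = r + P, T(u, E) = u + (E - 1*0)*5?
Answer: 58104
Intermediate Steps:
T(u, E) = u + 5*E (T(u, E) = u + (E + 0)*5 = u + E*5 = u + 5*E)
c(r, P) = P + r
m(s, o) = 3*o*(-2 + 5*o) (m(s, o) = 3*((-2 + 5*o)*o) = 3*(o*(-2 + 5*o)) = 3*o*(-2 + 5*o))
269*m(6, c(1, 3)) = 269*(3*(3 + 1)*(-2 + 5*(3 + 1))) = 269*(3*4*(-2 + 5*4)) = 269*(3*4*(-2 + 20)) = 269*(3*4*18) = 269*216 = 58104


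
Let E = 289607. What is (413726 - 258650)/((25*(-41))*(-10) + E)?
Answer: 155076/299857 ≈ 0.51717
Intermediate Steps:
(413726 - 258650)/((25*(-41))*(-10) + E) = (413726 - 258650)/((25*(-41))*(-10) + 289607) = 155076/(-1025*(-10) + 289607) = 155076/(10250 + 289607) = 155076/299857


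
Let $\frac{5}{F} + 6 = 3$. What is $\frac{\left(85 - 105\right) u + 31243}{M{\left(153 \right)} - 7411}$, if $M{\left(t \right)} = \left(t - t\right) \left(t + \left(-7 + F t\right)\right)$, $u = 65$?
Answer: $- \frac{29943}{7411} \approx -4.0403$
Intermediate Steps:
$F = - \frac{5}{3}$ ($F = \frac{5}{-6 + 3} = \frac{5}{-3} = 5 \left(- \frac{1}{3}\right) = - \frac{5}{3} \approx -1.6667$)
$M{\left(t \right)} = 0$ ($M{\left(t \right)} = \left(t - t\right) \left(t - \left(7 + \frac{5 t}{3}\right)\right) = 0 \left(-7 - \frac{2 t}{3}\right) = 0$)
$\frac{\left(85 - 105\right) u + 31243}{M{\left(153 \right)} - 7411} = \frac{\left(85 - 105\right) 65 + 31243}{0 - 7411} = \frac{\left(-20\right) 65 + 31243}{-7411} = \left(-1300 + 31243\right) \left(- \frac{1}{7411}\right) = 29943 \left(- \frac{1}{7411}\right) = - \frac{29943}{7411}$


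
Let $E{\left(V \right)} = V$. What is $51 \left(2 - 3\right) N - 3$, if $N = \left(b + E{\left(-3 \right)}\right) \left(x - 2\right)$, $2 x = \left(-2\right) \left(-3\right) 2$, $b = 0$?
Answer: $609$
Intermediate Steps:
$x = 6$ ($x = \frac{\left(-2\right) \left(-3\right) 2}{2} = \frac{6 \cdot 2}{2} = \frac{1}{2} \cdot 12 = 6$)
$N = -12$ ($N = \left(0 - 3\right) \left(6 - 2\right) = \left(-3\right) 4 = -12$)
$51 \left(2 - 3\right) N - 3 = 51 \left(2 - 3\right) \left(-12\right) - 3 = 51 \left(\left(-1\right) \left(-12\right)\right) - 3 = 51 \cdot 12 - 3 = 612 - 3 = 609$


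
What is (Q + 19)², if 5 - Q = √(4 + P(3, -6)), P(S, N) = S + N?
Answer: 529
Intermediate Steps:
P(S, N) = N + S
Q = 4 (Q = 5 - √(4 + (-6 + 3)) = 5 - √(4 - 3) = 5 - √1 = 5 - 1*1 = 5 - 1 = 4)
(Q + 19)² = (4 + 19)² = 23² = 529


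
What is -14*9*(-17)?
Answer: 2142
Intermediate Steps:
-14*9*(-17) = -126*(-17) = 2142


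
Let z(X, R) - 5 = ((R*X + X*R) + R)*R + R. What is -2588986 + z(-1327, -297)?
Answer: -236607755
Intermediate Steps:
z(X, R) = 5 + R + R*(R + 2*R*X) (z(X, R) = 5 + (((R*X + X*R) + R)*R + R) = 5 + (((R*X + R*X) + R)*R + R) = 5 + ((2*R*X + R)*R + R) = 5 + ((R + 2*R*X)*R + R) = 5 + (R*(R + 2*R*X) + R) = 5 + (R + R*(R + 2*R*X)) = 5 + R + R*(R + 2*R*X))
-2588986 + z(-1327, -297) = -2588986 + (5 - 297 + (-297)**2 + 2*(-1327)*(-297)**2) = -2588986 + (5 - 297 + 88209 + 2*(-1327)*88209) = -2588986 + (5 - 297 + 88209 - 234106686) = -2588986 - 234018769 = -236607755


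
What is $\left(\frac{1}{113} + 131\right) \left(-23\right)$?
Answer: $- \frac{340492}{113} \approx -3013.2$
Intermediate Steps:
$\left(\frac{1}{113} + 131\right) \left(-23\right) = \frac{14804}{113} \left(-23\right) = - \frac{340492}{113}$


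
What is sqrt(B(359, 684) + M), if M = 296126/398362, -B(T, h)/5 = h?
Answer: I*sqrt(135652410666217)/199181 ≈ 58.474*I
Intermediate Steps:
B(T, h) = -5*h
M = 148063/199181 (M = 296126*(1/398362) = 148063/199181 ≈ 0.74336)
sqrt(B(359, 684) + M) = sqrt(-5*684 + 148063/199181) = sqrt(-3420 + 148063/199181) = sqrt(-681050957/199181) = I*sqrt(135652410666217)/199181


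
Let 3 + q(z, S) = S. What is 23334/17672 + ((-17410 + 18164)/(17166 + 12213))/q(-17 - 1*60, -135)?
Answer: 23647439545/17911906236 ≈ 1.3202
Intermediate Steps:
q(z, S) = -3 + S
23334/17672 + ((-17410 + 18164)/(17166 + 12213))/q(-17 - 1*60, -135) = 23334/17672 + ((-17410 + 18164)/(17166 + 12213))/(-3 - 135) = 23334*(1/17672) + (754/29379)/(-138) = 11667/8836 + (754*(1/29379))*(-1/138) = 11667/8836 + (754/29379)*(-1/138) = 11667/8836 - 377/2027151 = 23647439545/17911906236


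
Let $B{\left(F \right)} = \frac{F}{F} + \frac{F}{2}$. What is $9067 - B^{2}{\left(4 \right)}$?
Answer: $9058$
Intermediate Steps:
$B{\left(F \right)} = 1 + \frac{F}{2}$ ($B{\left(F \right)} = 1 + F \frac{1}{2} = 1 + \frac{F}{2}$)
$9067 - B^{2}{\left(4 \right)} = 9067 - \left(1 + \frac{1}{2} \cdot 4\right)^{2} = 9067 - \left(1 + 2\right)^{2} = 9067 - 3^{2} = 9067 - 9 = 9058$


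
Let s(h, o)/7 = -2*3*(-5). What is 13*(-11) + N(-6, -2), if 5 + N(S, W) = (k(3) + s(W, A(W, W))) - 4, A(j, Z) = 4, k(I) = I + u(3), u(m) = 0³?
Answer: 61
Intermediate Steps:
u(m) = 0
k(I) = I (k(I) = I + 0 = I)
s(h, o) = 210 (s(h, o) = 7*(-2*3*(-5)) = 7*(-6*(-5)) = 7*30 = 210)
N(S, W) = 204 (N(S, W) = -5 + ((3 + 210) - 4) = -5 + (213 - 4) = -5 + 209 = 204)
13*(-11) + N(-6, -2) = 13*(-11) + 204 = -143 + 204 = 61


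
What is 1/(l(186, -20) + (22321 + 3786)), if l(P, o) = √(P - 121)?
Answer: 26107/681575384 - √65/681575384 ≈ 3.8292e-5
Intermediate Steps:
l(P, o) = √(-121 + P)
1/(l(186, -20) + (22321 + 3786)) = 1/(√(-121 + 186) + (22321 + 3786)) = 1/(√65 + 26107) = 1/(26107 + √65)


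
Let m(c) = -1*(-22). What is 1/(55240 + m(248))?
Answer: 1/55262 ≈ 1.8096e-5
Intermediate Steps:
m(c) = 22
1/(55240 + m(248)) = 1/(55240 + 22) = 1/55262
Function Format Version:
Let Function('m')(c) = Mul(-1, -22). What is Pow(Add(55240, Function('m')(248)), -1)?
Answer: Rational(1, 55262) ≈ 1.8096e-5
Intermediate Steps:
Function('m')(c) = 22
Pow(Add(55240, Function('m')(248)), -1) = Pow(Add(55240, 22), -1) = Pow(55262, -1) = Rational(1, 55262)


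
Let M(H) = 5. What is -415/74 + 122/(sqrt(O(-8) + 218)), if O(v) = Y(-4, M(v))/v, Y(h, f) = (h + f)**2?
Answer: -415/74 + 244*sqrt(3486)/1743 ≈ 2.6571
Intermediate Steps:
Y(h, f) = (f + h)**2
O(v) = 1/v (O(v) = (5 - 4)**2/v = 1**2/v = 1/v)
-415/74 + 122/(sqrt(O(-8) + 218)) = -415/74 + 122/(sqrt(1/(-8) + 218)) = -415*1/74 + 122/(sqrt(-1/8 + 218)) = -415/74 + 122/(sqrt(1743/8)) = -415/74 + 122/((sqrt(3486)/4)) = -415/74 + 122*(2*sqrt(3486)/1743) = -415/74 + 244*sqrt(3486)/1743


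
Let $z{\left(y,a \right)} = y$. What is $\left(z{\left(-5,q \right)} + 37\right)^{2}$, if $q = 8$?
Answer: $1024$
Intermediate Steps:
$\left(z{\left(-5,q \right)} + 37\right)^{2} = \left(-5 + 37\right)^{2} = 32^{2} = 1024$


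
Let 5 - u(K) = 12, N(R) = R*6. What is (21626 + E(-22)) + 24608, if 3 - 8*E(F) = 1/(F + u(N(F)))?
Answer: 1340797/29 ≈ 46234.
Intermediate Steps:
N(R) = 6*R
u(K) = -7 (u(K) = 5 - 1*12 = 5 - 12 = -7)
E(F) = 3/8 - 1/(8*(-7 + F)) (E(F) = 3/8 - 1/(8*(F - 7)) = 3/8 - 1/(8*(-7 + F)))
(21626 + E(-22)) + 24608 = (21626 + (-22 + 3*(-22))/(8*(-7 - 22))) + 24608 = (21626 + (⅛)*(-22 - 66)/(-29)) + 24608 = (21626 + (⅛)*(-1/29)*(-88)) + 24608 = (21626 + 11/29) + 24608 = 627165/29 + 24608 = 1340797/29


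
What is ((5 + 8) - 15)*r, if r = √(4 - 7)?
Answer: -2*I*√3 ≈ -3.4641*I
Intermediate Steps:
r = I*√3 (r = √(-3) = I*√3 ≈ 1.732*I)
((5 + 8) - 15)*r = ((5 + 8) - 15)*(I*√3) = (13 - 15)*(I*√3) = -2*I*√3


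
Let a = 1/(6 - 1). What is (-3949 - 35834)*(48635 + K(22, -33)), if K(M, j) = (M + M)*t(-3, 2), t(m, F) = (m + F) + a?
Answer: -9667229217/5 ≈ -1.9334e+9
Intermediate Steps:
a = ⅕ (a = 1/5 = ⅕ ≈ 0.20000)
t(m, F) = ⅕ + F + m (t(m, F) = (m + F) + ⅕ = (F + m) + ⅕ = ⅕ + F + m)
K(M, j) = -8*M/5 (K(M, j) = (M + M)*(⅕ + 2 - 3) = (2*M)*(-⅘) = -8*M/5)
(-3949 - 35834)*(48635 + K(22, -33)) = (-3949 - 35834)*(48635 - 8/5*22) = -39783*(48635 - 176/5) = -39783*242999/5 = -9667229217/5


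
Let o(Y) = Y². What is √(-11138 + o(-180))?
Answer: √21262 ≈ 145.81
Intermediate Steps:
√(-11138 + o(-180)) = √(-11138 + (-180)²) = √(-11138 + 32400) = √21262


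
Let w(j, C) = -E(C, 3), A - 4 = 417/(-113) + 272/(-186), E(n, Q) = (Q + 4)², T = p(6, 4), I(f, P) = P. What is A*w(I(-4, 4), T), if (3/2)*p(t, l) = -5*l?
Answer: 593537/10509 ≈ 56.479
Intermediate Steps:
p(t, l) = -10*l/3 (p(t, l) = 2*(-5*l)/3 = -10*l/3)
T = -40/3 (T = -10/3*4 = -40/3 ≈ -13.333)
E(n, Q) = (4 + Q)²
A = -12113/10509 (A = 4 + (417/(-113) + 272/(-186)) = 4 + (417*(-1/113) + 272*(-1/186)) = 4 + (-417/113 - 136/93) = 4 - 54149/10509 = -12113/10509 ≈ -1.1526)
w(j, C) = -49 (w(j, C) = -(4 + 3)² = -1*7² = -1*49 = -49)
A*w(I(-4, 4), T) = -12113/10509*(-49) = 593537/10509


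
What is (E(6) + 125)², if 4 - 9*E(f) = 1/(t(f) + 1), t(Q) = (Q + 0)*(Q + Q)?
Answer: 754710784/47961 ≈ 15736.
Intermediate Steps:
t(Q) = 2*Q² (t(Q) = Q*(2*Q) = 2*Q²)
E(f) = 4/9 - 1/(9*(1 + 2*f²)) (E(f) = 4/9 - 1/(9*(2*f² + 1)) = 4/9 - 1/(9*(1 + 2*f²)))
(E(6) + 125)² = ((3 + 8*6²)/(9*(1 + 2*6²)) + 125)² = ((3 + 8*36)/(9*(1 + 2*36)) + 125)² = ((3 + 288)/(9*(1 + 72)) + 125)² = ((⅑)*291/73 + 125)² = ((⅑)*(1/73)*291 + 125)² = (97/219 + 125)² = (27472/219)² = 754710784/47961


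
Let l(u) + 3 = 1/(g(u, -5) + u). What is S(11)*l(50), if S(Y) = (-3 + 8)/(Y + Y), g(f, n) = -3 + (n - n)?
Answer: -350/517 ≈ -0.67698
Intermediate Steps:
g(f, n) = -3 (g(f, n) = -3 + 0 = -3)
l(u) = -3 + 1/(-3 + u)
S(Y) = 5/(2*Y) (S(Y) = 5/((2*Y)) = 5*(1/(2*Y)) = 5/(2*Y))
S(11)*l(50) = ((5/2)/11)*((10 - 3*50)/(-3 + 50)) = ((5/2)*(1/11))*((10 - 150)/47) = 5*((1/47)*(-140))/22 = (5/22)*(-140/47) = -350/517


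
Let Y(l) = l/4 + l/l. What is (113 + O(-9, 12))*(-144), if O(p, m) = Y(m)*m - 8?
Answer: -22032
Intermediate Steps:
Y(l) = 1 + l/4 (Y(l) = l*(¼) + 1 = l/4 + 1 = 1 + l/4)
O(p, m) = -8 + m*(1 + m/4) (O(p, m) = (1 + m/4)*m - 8 = m*(1 + m/4) - 8 = -8 + m*(1 + m/4))
(113 + O(-9, 12))*(-144) = (113 + (-8 + (¼)*12*(4 + 12)))*(-144) = (113 + (-8 + (¼)*12*16))*(-144) = (113 + (-8 + 48))*(-144) = (113 + 40)*(-144) = 153*(-144) = -22032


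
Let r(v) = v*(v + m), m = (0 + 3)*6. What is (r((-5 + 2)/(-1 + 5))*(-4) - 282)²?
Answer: 848241/16 ≈ 53015.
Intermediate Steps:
m = 18 (m = 3*6 = 18)
r(v) = v*(18 + v) (r(v) = v*(v + 18) = v*(18 + v))
(r((-5 + 2)/(-1 + 5))*(-4) - 282)² = ((((-5 + 2)/(-1 + 5))*(18 + (-5 + 2)/(-1 + 5)))*(-4) - 282)² = (((-3/4)*(18 - 3/4))*(-4) - 282)² = (((-3*¼)*(18 - 3*¼))*(-4) - 282)² = (-3*(18 - ¾)/4*(-4) - 282)² = (-¾*69/4*(-4) - 282)² = (-207/16*(-4) - 282)² = (207/4 - 282)² = (-921/4)² = 848241/16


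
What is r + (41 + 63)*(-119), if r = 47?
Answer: -12329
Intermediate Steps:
r + (41 + 63)*(-119) = 47 + (41 + 63)*(-119) = 47 + 104*(-119) = 47 - 12376 = -12329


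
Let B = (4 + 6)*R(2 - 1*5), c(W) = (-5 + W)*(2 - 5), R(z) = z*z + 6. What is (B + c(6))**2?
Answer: 21609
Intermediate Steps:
R(z) = 6 + z**2 (R(z) = z**2 + 6 = 6 + z**2)
c(W) = 15 - 3*W (c(W) = (-5 + W)*(-3) = 15 - 3*W)
B = 150 (B = (4 + 6)*(6 + (2 - 1*5)**2) = 10*(6 + (2 - 5)**2) = 10*(6 + (-3)**2) = 10*(6 + 9) = 10*15 = 150)
(B + c(6))**2 = (150 + (15 - 3*6))**2 = (150 + (15 - 18))**2 = (150 - 3)**2 = 147**2 = 21609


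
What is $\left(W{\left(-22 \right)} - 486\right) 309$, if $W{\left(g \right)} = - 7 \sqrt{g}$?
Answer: $-150174 - 2163 i \sqrt{22} \approx -1.5017 \cdot 10^{5} - 10145.0 i$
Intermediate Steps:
$\left(W{\left(-22 \right)} - 486\right) 309 = \left(- 7 \sqrt{-22} - 486\right) 309 = \left(- 7 i \sqrt{22} - 486\right) 309 = \left(-486 - 7 i \sqrt{22}\right) 309 = -150174 - 2163 i \sqrt{22}$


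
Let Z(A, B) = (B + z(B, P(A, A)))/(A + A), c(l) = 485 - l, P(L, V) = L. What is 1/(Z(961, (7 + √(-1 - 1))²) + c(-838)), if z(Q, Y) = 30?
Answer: 698203018/923750564583 - 3844*I*√2/923750564583 ≈ 0.00075584 - 5.885e-9*I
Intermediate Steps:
Z(A, B) = (30 + B)/(2*A) (Z(A, B) = (B + 30)/(A + A) = (30 + B)/((2*A)) = (30 + B)*(1/(2*A)) = (30 + B)/(2*A))
1/(Z(961, (7 + √(-1 - 1))²) + c(-838)) = 1/((½)*(30 + (7 + √(-1 - 1))²)/961 + (485 - 1*(-838))) = 1/((½)*(1/961)*(30 + (7 + √(-2))²) + (485 + 838)) = 1/((½)*(1/961)*(30 + (7 + I*√2)²) + 1323) = 1/((15/961 + (7 + I*√2)²/1922) + 1323) = 1/(1271418/961 + (7 + I*√2)²/1922)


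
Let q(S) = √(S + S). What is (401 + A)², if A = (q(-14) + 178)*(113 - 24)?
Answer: 263613261 + 5782508*I*√7 ≈ 2.6361e+8 + 1.5299e+7*I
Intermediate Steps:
q(S) = √2*√S (q(S) = √(2*S) = √2*√S)
A = 15842 + 178*I*√7 (A = (√2*√(-14) + 178)*(113 - 24) = (√2*(I*√14) + 178)*89 = (2*I*√7 + 178)*89 = (178 + 2*I*√7)*89 = 15842 + 178*I*√7 ≈ 15842.0 + 470.94*I)
(401 + A)² = (401 + (15842 + 178*I*√7))² = (16243 + 178*I*√7)²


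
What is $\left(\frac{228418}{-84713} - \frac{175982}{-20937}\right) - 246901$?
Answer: $- \frac{437902396459481}{1773636081} \approx -2.469 \cdot 10^{5}$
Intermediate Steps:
$\left(\frac{228418}{-84713} - \frac{175982}{-20937}\right) - 246901 = \left(228418 \left(- \frac{1}{84713}\right) - - \frac{175982}{20937}\right) - 246901 = \left(- \frac{228418}{84713} + \frac{175982}{20937}\right) - 246901 = \frac{10125575500}{1773636081} - 246901 = - \frac{437902396459481}{1773636081}$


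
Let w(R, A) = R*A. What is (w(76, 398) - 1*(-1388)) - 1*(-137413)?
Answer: 169049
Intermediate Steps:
w(R, A) = A*R
(w(76, 398) - 1*(-1388)) - 1*(-137413) = (398*76 - 1*(-1388)) - 1*(-137413) = (30248 + 1388) + 137413 = 31636 + 137413 = 169049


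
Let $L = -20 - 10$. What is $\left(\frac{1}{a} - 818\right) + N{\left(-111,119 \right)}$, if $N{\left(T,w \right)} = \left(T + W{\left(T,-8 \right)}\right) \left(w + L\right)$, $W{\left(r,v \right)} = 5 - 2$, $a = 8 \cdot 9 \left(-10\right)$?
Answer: $- \frac{7509601}{720} \approx -10430.0$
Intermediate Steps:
$L = -30$ ($L = -20 - 10 = -30$)
$a = -720$ ($a = 72 \left(-10\right) = -720$)
$W{\left(r,v \right)} = 3$ ($W{\left(r,v \right)} = 5 - 2 = 3$)
$N{\left(T,w \right)} = \left(-30 + w\right) \left(3 + T\right)$ ($N{\left(T,w \right)} = \left(T + 3\right) \left(w - 30\right) = \left(3 + T\right) \left(-30 + w\right) = \left(-30 + w\right) \left(3 + T\right)$)
$\left(\frac{1}{a} - 818\right) + N{\left(-111,119 \right)} = \left(\frac{1}{-720} - 818\right) - 9612 = \left(- \frac{1}{720} - 818\right) + \left(-90 + 3330 + 357 - 13209\right) = - \frac{588961}{720} - 9612 = - \frac{7509601}{720}$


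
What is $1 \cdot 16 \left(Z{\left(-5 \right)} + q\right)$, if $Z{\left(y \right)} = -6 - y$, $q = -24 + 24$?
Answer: $-16$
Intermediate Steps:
$q = 0$
$1 \cdot 16 \left(Z{\left(-5 \right)} + q\right) = 1 \cdot 16 \left(\left(-6 - -5\right) + 0\right) = 16 \left(\left(-6 + 5\right) + 0\right) = 16 \left(-1 + 0\right) = 16 \left(-1\right) = -16$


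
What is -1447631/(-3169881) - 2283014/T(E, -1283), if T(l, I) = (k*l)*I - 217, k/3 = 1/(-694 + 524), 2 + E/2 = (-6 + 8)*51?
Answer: -122920907599057/232323748371 ≈ -529.09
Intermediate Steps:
E = 200 (E = -4 + 2*((-6 + 8)*51) = -4 + 2*(2*51) = -4 + 2*102 = -4 + 204 = 200)
k = -3/170 (k = 3/(-694 + 524) = 3/(-170) = 3*(-1/170) = -3/170 ≈ -0.017647)
T(l, I) = -217 - 3*I*l/170 (T(l, I) = (-3*l/170)*I - 217 = -3*I*l/170 - 217 = -217 - 3*I*l/170)
-1447631/(-3169881) - 2283014/T(E, -1283) = -1447631/(-3169881) - 2283014/(-217 - 3/170*(-1283)*200) = -1447631*(-1/3169881) - 2283014/(-217 + 76980/17) = 1447631/3169881 - 2283014/73291/17 = 1447631/3169881 - 2283014*17/73291 = 1447631/3169881 - 38811238/73291 = -122920907599057/232323748371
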